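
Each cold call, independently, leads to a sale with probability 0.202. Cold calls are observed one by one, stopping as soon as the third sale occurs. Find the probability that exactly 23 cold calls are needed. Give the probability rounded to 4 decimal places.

0.0209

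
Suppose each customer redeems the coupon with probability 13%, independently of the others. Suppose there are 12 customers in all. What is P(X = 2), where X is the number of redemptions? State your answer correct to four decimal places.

X ~ Binomial(n=12, p=0.13).
P(X=2) = C(12,2) · p^2 · (1−p)^10
= 66 · 0.0169 · 0.24842 = 0.277091

0.2771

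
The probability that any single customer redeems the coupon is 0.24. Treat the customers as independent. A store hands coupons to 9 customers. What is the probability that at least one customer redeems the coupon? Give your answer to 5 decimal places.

P(at least one) = 1 − P(none) = 1 − (1 − 0.24)^9
= 1 − 0.0845906 = 0.9154094

0.91541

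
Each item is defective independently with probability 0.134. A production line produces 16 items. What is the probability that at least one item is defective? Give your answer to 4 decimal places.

P(at least one) = 1 − P(none) = 1 − (1 − 0.134)^16
= 1 − 0.100066 = 0.899934

0.8999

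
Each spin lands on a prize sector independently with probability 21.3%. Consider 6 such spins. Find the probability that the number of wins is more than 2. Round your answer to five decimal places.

X ~ Binomial(6, 0.213); P(X ≥ 3) = Σ C(6,k) p^k (1−p)^(6−k) over k:
  k=3: C(6,3)·0.213^3·0.787^3 = 0.0942091
  k=4: C(6,4)·0.213^4·0.787^2 = 0.0191231
  k=5: C(6,5)·0.213^5·0.787^1 = 0.0020703
  k=6: C(6,6)·0.213^6·0.787^0 = 0.0000934
Total = 0.1154959

0.11550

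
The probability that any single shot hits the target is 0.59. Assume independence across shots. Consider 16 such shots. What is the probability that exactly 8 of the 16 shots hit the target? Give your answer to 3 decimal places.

0.151

X ~ Binomial(n=16, p=0.59).
P(X=8) = C(16,8) · p^8 · (1−p)^8
= 12870 · 0.014683 · 0.00079849 = 0.15089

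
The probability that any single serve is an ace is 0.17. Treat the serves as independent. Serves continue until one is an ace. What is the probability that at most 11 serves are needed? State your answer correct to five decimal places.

Y = number of serves to the first success; geometric, p = 0.17.
P(Y ≤ 11) = 1 − (1−p)^11 = 1 − 0.1287831 = 0.8712169

0.87122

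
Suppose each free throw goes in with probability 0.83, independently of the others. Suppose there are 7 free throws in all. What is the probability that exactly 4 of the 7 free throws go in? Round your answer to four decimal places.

0.0816

X ~ Binomial(n=7, p=0.83).
P(X=4) = C(7,4) · p^4 · (1−p)^3
= 35 · 0.47458 · 0.004913 = 0.081607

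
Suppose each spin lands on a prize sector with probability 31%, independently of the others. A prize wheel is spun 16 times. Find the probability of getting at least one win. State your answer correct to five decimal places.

0.99736

P(at least one) = 1 − P(none) = 1 − (1 − 0.31)^16
= 1 − 0.0026399 = 0.9973601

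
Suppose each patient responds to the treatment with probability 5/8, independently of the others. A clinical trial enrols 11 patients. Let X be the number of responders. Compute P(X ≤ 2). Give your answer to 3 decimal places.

0.004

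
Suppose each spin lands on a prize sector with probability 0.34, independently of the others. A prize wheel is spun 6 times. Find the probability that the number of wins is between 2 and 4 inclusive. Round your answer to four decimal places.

0.6423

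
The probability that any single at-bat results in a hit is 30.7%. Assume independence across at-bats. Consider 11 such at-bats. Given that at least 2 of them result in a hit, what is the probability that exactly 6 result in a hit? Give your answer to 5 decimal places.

0.06900

X ~ Binomial(11, 0.307). Want P(X=6 | X≥2) = P(X=6) / P(X≥2).
P(X=6) = C(11,6)·0.307^6·0.693^5 = 0.0618213
P(X≥2) = 1 − 0.0177038 − 0.0862707 = 0.8960255
Ratio = 0.0618213 / 0.8960255 = 0.0689951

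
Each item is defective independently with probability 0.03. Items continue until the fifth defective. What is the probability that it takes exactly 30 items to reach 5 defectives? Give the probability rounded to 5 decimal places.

0.00027

Y = trial on which the fifth success occurs; negative binomial, r=5, p=0.03.
P(Y=30) = C(29,4) · p^5 · (1−p)^25
= 23751 · 2.43e-08 · 0.46697 = 0.0002695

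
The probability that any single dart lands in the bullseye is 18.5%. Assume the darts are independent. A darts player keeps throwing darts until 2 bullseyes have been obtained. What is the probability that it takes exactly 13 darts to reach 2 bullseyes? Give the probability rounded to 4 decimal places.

Y = trial on which the second success occurs; negative binomial, r=2, p=0.185.
P(Y=13) = C(12,1) · p^2 · (1−p)^11
= 12 · 0.034225 · 0.10537 = 0.043277

0.0433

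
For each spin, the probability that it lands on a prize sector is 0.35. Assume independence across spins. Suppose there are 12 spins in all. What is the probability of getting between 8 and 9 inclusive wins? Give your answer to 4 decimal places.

X ~ Binomial(12, 0.35); P(8 ≤ X ≤ 9) = Σ C(12,k) p^k (1−p)^(12−k) over k:
  k=8: C(12,8)·0.35^8·0.65^4 = 0.019898
  k=9: C(12,9)·0.35^9·0.65^3 = 0.004762
Total = 0.024660

0.0247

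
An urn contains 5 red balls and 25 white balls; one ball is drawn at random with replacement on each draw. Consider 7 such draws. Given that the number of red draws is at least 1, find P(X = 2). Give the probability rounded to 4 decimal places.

X ~ Binomial(7, 0.166667). Want P(X=2 | X≥1) = P(X=2) / P(X≥1).
P(X=2) = C(7,2)·0.166667^2·0.833333^5 = 0.234429
P(X≥1) = 1 − 0.279082 = 0.720918
Ratio = 0.234429 / 0.720918 = 0.325180

0.3252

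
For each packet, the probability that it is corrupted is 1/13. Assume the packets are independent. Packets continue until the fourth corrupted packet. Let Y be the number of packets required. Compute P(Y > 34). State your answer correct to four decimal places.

Needing more than 34 packets ⇔ fewer than 4 successes in the first 34. With X ~ Binomial(34, 0.076923), P(Y > 34) = P(X ≤ 3).
  k=0: C(34,0)·0.076923^0·0.923077^34 = 0.065779
  k=1: C(34,1)·0.076923^1·0.923077^33 = 0.186374
  k=2: C(34,2)·0.076923^2·0.923077^32 = 0.256265
  k=3: C(34,3)·0.076923^3·0.923077^31 = 0.227791
P(X ≤ 3) = 0.736209

0.7362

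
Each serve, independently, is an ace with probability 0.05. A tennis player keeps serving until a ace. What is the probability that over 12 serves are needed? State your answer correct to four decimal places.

0.5404

Y = number of serves to the first success; geometric, p = 0.05.
P(Y > 12) = P(first 12 all fail) = (1−p)^12 = 0.540360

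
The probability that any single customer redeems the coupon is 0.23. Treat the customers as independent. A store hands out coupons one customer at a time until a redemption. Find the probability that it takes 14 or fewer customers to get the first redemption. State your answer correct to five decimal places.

0.97424

Y = number of customers to the first success; geometric, p = 0.23.
P(Y ≤ 14) = 1 − (1−p)^14 = 1 − 0.0257555 = 0.9742445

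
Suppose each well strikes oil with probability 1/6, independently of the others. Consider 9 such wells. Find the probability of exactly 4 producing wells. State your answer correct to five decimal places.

0.03907

X ~ Binomial(n=9, p=0.166667).
P(X=4) = C(9,4) · p^4 · (1−p)^5
= 126 · 0.0007716 · 0.40188 = 0.0390714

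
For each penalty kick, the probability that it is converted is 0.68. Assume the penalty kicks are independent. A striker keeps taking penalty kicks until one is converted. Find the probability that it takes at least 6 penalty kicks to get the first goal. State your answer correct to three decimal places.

Y = number of penalty kicks to the first success; geometric, p = 0.68.
P(Y > 5) = P(first 5 all fail) = (1−p)^5 = 0.00336

0.003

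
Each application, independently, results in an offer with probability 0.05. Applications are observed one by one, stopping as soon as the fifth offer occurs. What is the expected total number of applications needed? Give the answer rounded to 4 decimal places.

100.0000

Y = total applications until the fifth success; negative binomial with r=5, p=0.05.
E[Y] = r / p = 5 / 0.05 = 100.000000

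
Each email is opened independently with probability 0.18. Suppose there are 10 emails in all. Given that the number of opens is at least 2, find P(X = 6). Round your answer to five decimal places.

0.00576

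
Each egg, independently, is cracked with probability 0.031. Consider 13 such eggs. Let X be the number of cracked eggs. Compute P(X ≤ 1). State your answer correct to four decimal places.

X ~ Binomial(13, 0.031); P(X ≤ 1) = Σ C(13,k) p^k (1−p)^(13−k) over k:
  k=0: C(13,0)·0.031^0·0.969^13 = 0.664063
  k=1: C(13,1)·0.031^1·0.969^12 = 0.276179
Total = 0.940242

0.9402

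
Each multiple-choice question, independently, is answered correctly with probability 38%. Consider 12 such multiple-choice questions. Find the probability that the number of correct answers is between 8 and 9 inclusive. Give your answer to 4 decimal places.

0.0405

X ~ Binomial(12, 0.38); P(8 ≤ X ≤ 9) = Σ C(12,k) p^k (1−p)^(12−k) over k:
  k=8: C(12,8)·0.38^8·0.62^4 = 0.031801
  k=9: C(12,9)·0.38^9·0.62^3 = 0.008663
Total = 0.040464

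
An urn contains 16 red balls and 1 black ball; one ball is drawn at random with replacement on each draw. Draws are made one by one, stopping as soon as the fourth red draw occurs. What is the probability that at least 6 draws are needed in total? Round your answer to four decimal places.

Needing more than 5 draws ⇔ fewer than 4 successes in the first 5. With X ~ Binomial(5, 0.941176), P(Y > 5) = P(X ≤ 3).
  k=0: C(5,0)·0.941176^0·0.058824^5 = 0.000001
  k=1: C(5,1)·0.941176^1·0.058824^4 = 0.000056
  k=2: C(5,2)·0.941176^2·0.058824^3 = 0.001803
  k=3: C(5,3)·0.941176^3·0.058824^2 = 0.028848
P(X ≤ 3) = 0.030708

0.0307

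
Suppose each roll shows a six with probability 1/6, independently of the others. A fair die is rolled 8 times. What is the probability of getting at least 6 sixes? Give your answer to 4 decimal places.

X ~ Binomial(8, 0.166667); P(X ≥ 6) = Σ C(8,k) p^k (1−p)^(8−k) over k:
  k=6: C(8,6)·0.166667^6·0.833333^2 = 0.000417
  k=7: C(8,7)·0.166667^7·0.833333^1 = 0.000024
  k=8: C(8,8)·0.166667^8·0.833333^0 = 0.000001
Total = 0.000441

0.0004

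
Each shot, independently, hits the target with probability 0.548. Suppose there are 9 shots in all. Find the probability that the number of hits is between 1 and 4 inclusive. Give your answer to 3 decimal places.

0.383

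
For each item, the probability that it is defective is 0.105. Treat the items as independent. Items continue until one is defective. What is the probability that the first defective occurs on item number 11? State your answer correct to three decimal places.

Geometric (trials to first success), p = 0.105.
P(Y = 11) = (1−p)^10 · p = 0.32978 · 0.105 = 0.03463

0.035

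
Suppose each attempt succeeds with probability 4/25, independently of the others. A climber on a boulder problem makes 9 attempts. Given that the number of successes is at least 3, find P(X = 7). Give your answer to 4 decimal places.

X ~ Binomial(9, 0.16). Want P(X=7 | X≥3) = P(X=7) / P(X≥3).
P(X=7) = C(9,7)·0.16^7·0.84^2 = 0.000068
P(X≥3) = 1 − 0.208216 − 0.356941 − 0.271955 = 0.162888
Ratio = 0.000068 / 0.162888 = 0.000419

0.0004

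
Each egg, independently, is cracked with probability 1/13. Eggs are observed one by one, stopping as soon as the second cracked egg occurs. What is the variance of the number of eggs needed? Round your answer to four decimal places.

Y = total eggs until the second success; negative binomial with r=2, p=0.076923.
Var(Y) = r(1−p)/p² = 2·0.923077 / 0.076923² = 312.000000

312.0000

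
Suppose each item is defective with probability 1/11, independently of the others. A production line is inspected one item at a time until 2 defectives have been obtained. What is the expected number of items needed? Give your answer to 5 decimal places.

22.00000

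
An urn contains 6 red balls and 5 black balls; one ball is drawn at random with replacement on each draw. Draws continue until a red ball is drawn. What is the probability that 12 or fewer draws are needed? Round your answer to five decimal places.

Y = number of draws to the first success; geometric, p = 0.545455.
P(Y ≤ 12) = 1 − (1−p)^12 = 1 − 0.0000778 = 0.9999222

0.99992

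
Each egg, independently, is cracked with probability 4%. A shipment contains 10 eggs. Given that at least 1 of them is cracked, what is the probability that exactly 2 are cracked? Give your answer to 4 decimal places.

X ~ Binomial(10, 0.04). Want P(X=2 | X≥1) = P(X=2) / P(X≥1).
P(X=2) = C(10,2)·0.04^2·0.96^8 = 0.051940
P(X≥1) = 1 − 0.664833 = 0.335167
Ratio = 0.051940 / 0.335167 = 0.154968

0.1550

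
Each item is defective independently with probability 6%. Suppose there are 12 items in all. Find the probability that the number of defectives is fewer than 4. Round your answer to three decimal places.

0.996

X ~ Binomial(12, 0.06); P(X ≤ 3) = Σ C(12,k) p^k (1−p)^(12−k) over k:
  k=0: C(12,0)·0.06^0·0.94^12 = 0.47592
  k=1: C(12,1)·0.06^1·0.94^11 = 0.36453
  k=2: C(12,2)·0.06^2·0.94^10 = 0.12797
  k=3: C(12,3)·0.06^3·0.94^9 = 0.02723
Total = 0.99566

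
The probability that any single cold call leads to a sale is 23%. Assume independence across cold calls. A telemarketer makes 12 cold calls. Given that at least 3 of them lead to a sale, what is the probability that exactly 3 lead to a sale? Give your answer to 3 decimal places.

X ~ Binomial(12, 0.23). Want P(X=3 | X≥3) = P(X=3) / P(X≥3).
P(X=3) = C(12,3)·0.23^3·0.77^9 = 0.25470
P(X≥3) = 1 − 0.04344 − 0.15571 − 0.25580 = 0.54505
Ratio = 0.25470 / 0.54505 = 0.46729

0.467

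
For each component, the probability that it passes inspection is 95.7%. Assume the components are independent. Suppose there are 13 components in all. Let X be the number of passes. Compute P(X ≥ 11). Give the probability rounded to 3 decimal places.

0.984

X ~ Binomial(13, 0.957); P(X ≥ 11) = Σ C(13,k) p^k (1−p)^(13−k) over k:
  k=11: C(13,11)·0.957^11·0.043^2 = 0.08893
  k=12: C(13,12)·0.957^12·0.043^1 = 0.32988
  k=13: C(13,13)·0.957^13·0.043^0 = 0.56475
Total = 0.98356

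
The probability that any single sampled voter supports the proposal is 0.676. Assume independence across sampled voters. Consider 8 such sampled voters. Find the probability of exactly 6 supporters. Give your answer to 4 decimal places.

0.2805

X ~ Binomial(n=8, p=0.676).
P(X=6) = C(8,6) · p^6 · (1−p)^2
= 28 · 0.095429 · 0.10498 = 0.280497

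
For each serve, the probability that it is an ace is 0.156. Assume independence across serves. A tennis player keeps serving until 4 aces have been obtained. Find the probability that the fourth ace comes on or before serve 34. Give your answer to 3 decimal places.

0.799

Finishing within 34 serves ⇔ at least 4 successes in the first 34. With X ~ Binomial(34, 0.156), P(Y ≤ 34) = 1 − P(X ≤ 3).
  k=0: C(34,0)·0.156^0·0.844^34 = 0.00313
  k=1: C(34,1)·0.156^1·0.844^33 = 0.01967
  k=2: C(34,2)·0.156^2·0.844^32 = 0.06000
  k=3: C(34,3)·0.156^3·0.844^31 = 0.11830
1 − 0.20111 = 0.79889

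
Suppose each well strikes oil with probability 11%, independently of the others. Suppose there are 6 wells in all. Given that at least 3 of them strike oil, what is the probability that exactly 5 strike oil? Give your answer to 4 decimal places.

X ~ Binomial(6, 0.11). Want P(X=5 | X≥3) = P(X=5) / P(X≥3).
P(X=5) = C(6,5)·0.11^5·0.89^1 = 0.000086
P(X≥3) = 1 − 0.496981 − 0.368548 − 0.113877 = 0.020594
Ratio = 0.000086 / 0.020594 = 0.004176

0.0042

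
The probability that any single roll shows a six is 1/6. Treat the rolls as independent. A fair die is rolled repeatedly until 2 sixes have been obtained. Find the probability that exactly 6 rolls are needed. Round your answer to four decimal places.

Y = trial on which the second success occurs; negative binomial, r=2, p=0.166667.
P(Y=6) = C(5,1) · p^2 · (1−p)^4
= 5 · 0.027778 · 0.48225 = 0.066980

0.0670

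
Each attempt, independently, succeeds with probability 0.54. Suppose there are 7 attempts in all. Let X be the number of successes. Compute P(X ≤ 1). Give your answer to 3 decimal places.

0.040

X ~ Binomial(7, 0.54); P(X ≤ 1) = Σ C(7,k) p^k (1−p)^(7−k) over k:
  k=0: C(7,0)·0.54^0·0.46^7 = 0.00436
  k=1: C(7,1)·0.54^1·0.46^6 = 0.03581
Total = 0.04017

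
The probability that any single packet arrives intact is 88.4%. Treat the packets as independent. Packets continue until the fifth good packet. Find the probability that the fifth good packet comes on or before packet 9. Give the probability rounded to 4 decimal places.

0.9982

Finishing within 9 packets ⇔ at least 5 successes in the first 9. With X ~ Binomial(9, 0.884), P(Y ≤ 9) = 1 − P(X ≤ 4).
  k=0: C(9,0)·0.884^0·0.116^9 = 0.000000
  k=1: C(9,1)·0.884^1·0.116^8 = 0.000000
  k=2: C(9,2)·0.884^2·0.116^7 = 0.000008
  k=3: C(9,3)·0.884^3·0.116^6 = 0.000141
  k=4: C(9,4)·0.884^4·0.116^5 = 0.001616
1 − 0.001766 = 0.998234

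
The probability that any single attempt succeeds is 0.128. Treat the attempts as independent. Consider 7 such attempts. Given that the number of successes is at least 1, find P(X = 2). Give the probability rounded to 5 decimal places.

X ~ Binomial(7, 0.128). Want P(X=2 | X≥1) = P(X=2) / P(X≥1).
P(X=2) = C(7,2)·0.128^2·0.872^5 = 0.1734689
P(X≥1) = 1 − 0.3833676 = 0.6166324
Ratio = 0.1734689 / 0.6166324 = 0.2813166

0.28132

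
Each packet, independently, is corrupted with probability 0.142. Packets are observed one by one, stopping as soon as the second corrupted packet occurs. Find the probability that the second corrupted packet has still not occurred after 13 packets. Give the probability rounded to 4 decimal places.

0.4304

Needing more than 13 packets ⇔ fewer than 2 successes in the first 13. With X ~ Binomial(13, 0.142), P(Y > 13) = P(X ≤ 1).
  k=0: C(13,0)·0.142^0·0.858^13 = 0.136564
  k=1: C(13,1)·0.142^1·0.858^12 = 0.293819
P(X ≤ 1) = 0.430382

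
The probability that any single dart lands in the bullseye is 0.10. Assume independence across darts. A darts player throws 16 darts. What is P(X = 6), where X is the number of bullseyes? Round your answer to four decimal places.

0.0028

X ~ Binomial(n=16, p=0.10).
P(X=6) = C(16,6) · p^6 · (1−p)^10
= 8008 · 1e-06 · 0.34868 = 0.002792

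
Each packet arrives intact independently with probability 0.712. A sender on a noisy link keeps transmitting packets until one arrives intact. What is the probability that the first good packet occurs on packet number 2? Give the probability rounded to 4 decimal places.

0.2051

Geometric (trials to first success), p = 0.712.
P(Y = 2) = (1−p)^1 · p = 0.288 · 0.712 = 0.205056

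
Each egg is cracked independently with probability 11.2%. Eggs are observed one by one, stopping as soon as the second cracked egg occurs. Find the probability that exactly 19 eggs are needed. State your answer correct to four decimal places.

0.0300

Y = trial on which the second success occurs; negative binomial, r=2, p=0.112.
P(Y=19) = C(18,1) · p^2 · (1−p)^17
= 18 · 0.012544 · 0.13275 = 0.029973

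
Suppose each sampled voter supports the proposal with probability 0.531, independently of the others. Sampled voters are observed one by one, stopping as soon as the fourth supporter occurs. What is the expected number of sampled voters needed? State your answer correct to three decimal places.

7.533

Y = total sampled voters until the fourth success; negative binomial with r=4, p=0.531.
E[Y] = r / p = 4 / 0.531 = 7.53296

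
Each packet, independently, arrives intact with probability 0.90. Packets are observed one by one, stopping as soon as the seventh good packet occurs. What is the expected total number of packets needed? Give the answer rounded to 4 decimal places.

Y = total packets until the seventh success; negative binomial with r=7, p=0.90.
E[Y] = r / p = 7 / 0.90 = 7.777778

7.7778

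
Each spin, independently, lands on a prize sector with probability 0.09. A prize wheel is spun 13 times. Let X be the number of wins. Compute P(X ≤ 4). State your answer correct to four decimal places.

X ~ Binomial(13, 0.09); P(X ≤ 4) = Σ C(13,k) p^k (1−p)^(13−k) over k:
  k=0: C(13,0)·0.09^0·0.91^13 = 0.293453
  k=1: C(13,1)·0.09^1·0.91^12 = 0.377296
  k=2: C(13,2)·0.09^2·0.91^11 = 0.223890
  k=3: C(13,3)·0.09^3·0.91^10 = 0.081191
  k=4: C(13,4)·0.09^4·0.91^9 = 0.020075
Total = 0.995905

0.9959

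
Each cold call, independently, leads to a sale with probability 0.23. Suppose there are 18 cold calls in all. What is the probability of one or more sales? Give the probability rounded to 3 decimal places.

0.991

P(at least one) = 1 − P(none) = 1 − (1 − 0.23)^18
= 1 − 0.00905 = 0.99095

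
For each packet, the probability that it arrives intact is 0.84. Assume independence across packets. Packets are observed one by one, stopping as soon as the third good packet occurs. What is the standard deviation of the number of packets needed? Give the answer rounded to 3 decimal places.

0.825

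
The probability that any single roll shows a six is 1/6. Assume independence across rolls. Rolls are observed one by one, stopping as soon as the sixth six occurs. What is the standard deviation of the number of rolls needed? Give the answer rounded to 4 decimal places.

Y = total rolls until the sixth success; negative binomial with r=6, p=0.166667.
SD(Y) = √[r(1−p)/p²] = √(180.000000) = 13.416408

13.4164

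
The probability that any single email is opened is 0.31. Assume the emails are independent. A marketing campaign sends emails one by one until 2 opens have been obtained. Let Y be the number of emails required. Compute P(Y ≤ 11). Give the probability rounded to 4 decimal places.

0.8997

Finishing within 11 emails ⇔ at least 2 successes in the first 11. With X ~ Binomial(11, 0.31), P(Y ≤ 11) = 1 − P(X ≤ 1).
  k=0: C(11,0)·0.31^0·0.69^11 = 0.016879
  k=1: C(11,1)·0.31^1·0.69^10 = 0.083415
1 − 0.100294 = 0.899706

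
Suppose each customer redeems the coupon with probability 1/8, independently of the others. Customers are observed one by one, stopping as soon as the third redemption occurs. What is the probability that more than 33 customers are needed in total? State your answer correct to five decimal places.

Needing more than 33 customers ⇔ fewer than 3 successes in the first 33. With X ~ Binomial(33, 0.125), P(Y > 33) = P(X ≤ 2).
  k=0: C(33,0)·0.125^0·0.875^33 = 0.0121974
  k=1: C(33,1)·0.125^1·0.875^32 = 0.0575018
  k=2: C(33,2)·0.125^2·0.875^31 = 0.1314327
P(X ≤ 2) = 0.2011319

0.20113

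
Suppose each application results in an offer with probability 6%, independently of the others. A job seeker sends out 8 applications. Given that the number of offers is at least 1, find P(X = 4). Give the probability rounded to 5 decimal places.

0.00181

X ~ Binomial(8, 0.06). Want P(X=4 | X≥1) = P(X=4) / P(X≥1).
P(X=4) = C(8,4)·0.06^4·0.94^4 = 0.0007083
P(X≥1) = 1 − 0.6095689 = 0.3904311
Ratio = 0.0007083 / 0.3904311 = 0.0018141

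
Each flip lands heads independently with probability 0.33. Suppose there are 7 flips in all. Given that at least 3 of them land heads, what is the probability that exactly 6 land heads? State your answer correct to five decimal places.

0.01436

X ~ Binomial(7, 0.33). Want P(X=6 | X≥3) = P(X=6) / P(X≥3).
P(X=6) = C(7,6)·0.33^6·0.67^1 = 0.0060570
P(X≥3) = 1 − 0.0606071 − 0.2089589 − 0.3087601 = 0.4216739
Ratio = 0.0060570 / 0.4216739 = 0.0143641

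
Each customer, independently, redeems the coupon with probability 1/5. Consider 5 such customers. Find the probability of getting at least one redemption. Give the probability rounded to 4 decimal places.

0.6723

P(at least one) = 1 − P(none) = 1 − (1 − 0.20)^5
= 1 − 0.327680 = 0.672320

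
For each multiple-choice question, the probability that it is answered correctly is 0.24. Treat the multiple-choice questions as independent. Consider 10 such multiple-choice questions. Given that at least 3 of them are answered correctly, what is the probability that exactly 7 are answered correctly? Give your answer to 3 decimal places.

0.005

X ~ Binomial(10, 0.24). Want P(X=7 | X≥3) = P(X=7) / P(X≥3).
P(X=7) = C(10,7)·0.24^7·0.76^3 = 0.00242
P(X≥3) = 1 − 0.06429 − 0.20302 − 0.28850 = 0.44419
Ratio = 0.00242 / 0.44419 = 0.00544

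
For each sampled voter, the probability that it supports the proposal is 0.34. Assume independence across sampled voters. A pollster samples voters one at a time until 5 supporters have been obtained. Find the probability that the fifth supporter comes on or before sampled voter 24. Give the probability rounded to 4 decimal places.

Finishing within 24 sampled voters ⇔ at least 5 successes in the first 24. With X ~ Binomial(24, 0.34), P(Y ≤ 24) = 1 − P(X ≤ 4).
  k=0: C(24,0)·0.34^0·0.66^24 = 0.000047
  k=1: C(24,1)·0.34^1·0.66^23 = 0.000577
  k=2: C(24,2)·0.34^2·0.66^22 = 0.003418
  k=3: C(24,3)·0.34^3·0.66^21 = 0.012914
  k=4: C(24,4)·0.34^4·0.66^20 = 0.034927
1 − 0.051884 = 0.948116

0.9481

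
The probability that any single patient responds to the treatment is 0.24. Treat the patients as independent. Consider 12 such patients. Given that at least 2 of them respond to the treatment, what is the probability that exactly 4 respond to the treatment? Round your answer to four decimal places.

0.2223

X ~ Binomial(12, 0.24). Want P(X=4 | X≥2) = P(X=4) / P(X≥2).
P(X=4) = C(12,4)·0.24^4·0.76^8 = 0.182793
P(X≥2) = 1 − 0.037133 − 0.140716 = 0.822151
Ratio = 0.182793 / 0.822151 = 0.222335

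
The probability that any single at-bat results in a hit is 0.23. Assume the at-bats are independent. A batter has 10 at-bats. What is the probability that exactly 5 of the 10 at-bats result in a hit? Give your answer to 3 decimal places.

X ~ Binomial(n=10, p=0.23).
P(X=5) = C(10,5) · p^5 · (1−p)^5
= 252 · 0.00064363 · 0.27068 = 0.04390

0.044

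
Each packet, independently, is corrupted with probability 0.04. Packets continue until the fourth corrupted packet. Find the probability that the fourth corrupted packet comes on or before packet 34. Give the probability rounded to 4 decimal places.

0.0457

Finishing within 34 packets ⇔ at least 4 successes in the first 34. With X ~ Binomial(34, 0.04), P(Y ≤ 34) = 1 − P(X ≤ 3).
  k=0: C(34,0)·0.04^0·0.96^34 = 0.249587
  k=1: C(34,1)·0.04^1·0.96^33 = 0.353582
  k=2: C(34,2)·0.04^2·0.96^32 = 0.243087
  k=3: C(34,3)·0.04^3·0.96^31 = 0.108039
1 − 0.954295 = 0.045705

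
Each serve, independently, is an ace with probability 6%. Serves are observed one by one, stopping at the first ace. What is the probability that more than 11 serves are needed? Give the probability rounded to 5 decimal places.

0.50630

Y = number of serves to the first success; geometric, p = 0.06.
P(Y > 11) = P(first 11 all fail) = (1−p)^11 = 0.5062982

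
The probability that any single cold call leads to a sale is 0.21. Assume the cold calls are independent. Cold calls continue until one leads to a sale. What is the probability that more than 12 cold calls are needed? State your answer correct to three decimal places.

0.059

Y = number of cold calls to the first success; geometric, p = 0.21.
P(Y > 12) = P(first 12 all fail) = (1−p)^12 = 0.05909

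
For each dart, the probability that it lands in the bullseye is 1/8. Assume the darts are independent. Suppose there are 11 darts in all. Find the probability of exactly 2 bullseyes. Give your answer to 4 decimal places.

0.2584

X ~ Binomial(n=11, p=0.125).
P(X=2) = C(11,2) · p^2 · (1−p)^9
= 55 · 0.015625 · 0.30066 = 0.258378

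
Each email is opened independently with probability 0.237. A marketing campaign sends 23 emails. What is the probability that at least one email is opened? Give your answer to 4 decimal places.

0.9980

P(at least one) = 1 − P(none) = 1 − (1 − 0.237)^23
= 1 − 0.001986 = 0.998014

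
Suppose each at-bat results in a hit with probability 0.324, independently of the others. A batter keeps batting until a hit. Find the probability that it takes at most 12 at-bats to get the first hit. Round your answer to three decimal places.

Y = number of at-bats to the first success; geometric, p = 0.324.
P(Y ≤ 12) = 1 − (1−p)^12 = 1 − 0.00911 = 0.99089

0.991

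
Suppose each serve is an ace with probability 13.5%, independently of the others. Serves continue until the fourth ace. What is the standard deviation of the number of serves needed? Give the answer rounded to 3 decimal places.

13.779

Y = total serves until the fourth success; negative binomial with r=4, p=0.135.
SD(Y) = √[r(1−p)/p²] = √(189.84911) = 13.77857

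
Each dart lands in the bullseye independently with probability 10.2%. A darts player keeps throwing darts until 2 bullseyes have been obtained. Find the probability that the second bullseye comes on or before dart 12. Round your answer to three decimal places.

0.350

Finishing within 12 darts ⇔ at least 2 successes in the first 12. With X ~ Binomial(12, 0.102), P(Y ≤ 12) = 1 − P(X ≤ 1).
  k=0: C(12,0)·0.102^0·0.898^12 = 0.27499
  k=1: C(12,1)·0.102^1·0.898^11 = 0.37482
1 − 0.64981 = 0.35019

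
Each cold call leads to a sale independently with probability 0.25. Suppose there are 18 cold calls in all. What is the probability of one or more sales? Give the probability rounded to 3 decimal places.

P(at least one) = 1 − P(none) = 1 − (1 − 0.25)^18
= 1 − 0.00564 = 0.99436

0.994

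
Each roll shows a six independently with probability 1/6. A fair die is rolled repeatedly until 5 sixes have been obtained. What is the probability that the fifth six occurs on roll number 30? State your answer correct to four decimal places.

0.0320

Y = trial on which the fifth success occurs; negative binomial, r=5, p=0.166667.
P(Y=30) = C(29,4) · p^5 · (1−p)^25
= 23751 · 0.0001286 · 0.010483 = 0.032018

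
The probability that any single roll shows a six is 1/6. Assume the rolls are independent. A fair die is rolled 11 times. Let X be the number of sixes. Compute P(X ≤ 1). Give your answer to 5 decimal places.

0.43068

X ~ Binomial(11, 0.166667); P(X ≤ 1) = Σ C(11,k) p^k (1−p)^(11−k) over k:
  k=0: C(11,0)·0.166667^0·0.833333^11 = 0.1345880
  k=1: C(11,1)·0.166667^1·0.833333^10 = 0.2960936
Total = 0.4306816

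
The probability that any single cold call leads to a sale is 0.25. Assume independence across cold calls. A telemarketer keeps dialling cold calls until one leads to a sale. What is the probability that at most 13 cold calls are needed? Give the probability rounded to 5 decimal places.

0.97624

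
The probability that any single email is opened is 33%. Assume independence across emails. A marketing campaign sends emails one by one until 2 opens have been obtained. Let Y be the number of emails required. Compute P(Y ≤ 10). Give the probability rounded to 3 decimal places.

Finishing within 10 emails ⇔ at least 2 successes in the first 10. With X ~ Binomial(10, 0.33), P(Y ≤ 10) = 1 − P(X ≤ 1).
  k=0: C(10,0)·0.33^0·0.67^10 = 0.01823
  k=1: C(10,1)·0.33^1·0.67^9 = 0.08978
1 − 0.10801 = 0.89199

0.892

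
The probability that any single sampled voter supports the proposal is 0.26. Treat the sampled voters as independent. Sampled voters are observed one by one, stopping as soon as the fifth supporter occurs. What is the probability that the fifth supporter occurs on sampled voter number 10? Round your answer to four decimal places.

0.0332

Y = trial on which the fifth success occurs; negative binomial, r=5, p=0.26.
P(Y=10) = C(9,4) · p^5 · (1−p)^5
= 126 · 0.0011881 · 0.2219 = 0.033220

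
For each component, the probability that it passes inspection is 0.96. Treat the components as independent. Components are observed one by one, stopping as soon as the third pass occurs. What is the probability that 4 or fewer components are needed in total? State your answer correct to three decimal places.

Finishing within 4 components ⇔ at least 3 successes in the first 4. With X ~ Binomial(4, 0.96), P(Y ≤ 4) = 1 − P(X ≤ 2).
  k=0: C(4,0)·0.96^0·0.04^4 = 0.00000
  k=1: C(4,1)·0.96^1·0.04^3 = 0.00025
  k=2: C(4,2)·0.96^2·0.04^2 = 0.00885
1 − 0.00910 = 0.99090

0.991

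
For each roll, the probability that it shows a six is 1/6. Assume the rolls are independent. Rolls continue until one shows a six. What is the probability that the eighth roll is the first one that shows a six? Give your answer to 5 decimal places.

0.04651

Geometric (trials to first success), p = 0.166667.
P(Y = 8) = (1−p)^7 · p = 0.27908 · 0.166667 = 0.0465136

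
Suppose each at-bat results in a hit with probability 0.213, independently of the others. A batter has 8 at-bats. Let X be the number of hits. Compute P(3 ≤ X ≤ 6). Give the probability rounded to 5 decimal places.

0.23224

X ~ Binomial(8, 0.213); P(3 ≤ X ≤ 6) = Σ C(8,k) p^k (1−p)^(8−k) over k:
  k=3: C(8,3)·0.213^3·0.787^5 = 0.1633806
  k=4: C(8,4)·0.213^4·0.787^4 = 0.0552733
  k=5: C(8,5)·0.213^5·0.787^3 = 0.0119677
  k=6: C(8,6)·0.213^6·0.787^2 = 0.0016195
Total = 0.2322411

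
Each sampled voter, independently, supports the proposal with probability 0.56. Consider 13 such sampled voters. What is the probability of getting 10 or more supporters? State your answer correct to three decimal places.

X ~ Binomial(13, 0.56); P(X ≥ 10) = Σ C(13,k) p^k (1−p)^(13−k) over k:
  k=10: C(13,10)·0.56^10·0.44^3 = 0.07389
  k=11: C(13,11)·0.56^11·0.44^2 = 0.02565
  k=12: C(13,12)·0.56^12·0.44^1 = 0.00544
  k=13: C(13,13)·0.56^13·0.44^0 = 0.00053
Total = 0.10552

0.106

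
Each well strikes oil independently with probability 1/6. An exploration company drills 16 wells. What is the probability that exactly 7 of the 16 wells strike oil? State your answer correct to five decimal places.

X ~ Binomial(n=16, p=0.166667).
P(X=7) = C(16,7) · p^7 · (1−p)^9
= 11440 · 3.5722e-06 · 0.19381 = 0.0079202

0.00792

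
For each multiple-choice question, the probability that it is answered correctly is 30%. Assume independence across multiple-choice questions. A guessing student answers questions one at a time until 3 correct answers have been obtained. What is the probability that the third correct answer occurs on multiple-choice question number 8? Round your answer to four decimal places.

Y = trial on which the third success occurs; negative binomial, r=3, p=0.30.
P(Y=8) = C(7,2) · p^3 · (1−p)^5
= 21 · 0.027 · 0.16807 = 0.095296

0.0953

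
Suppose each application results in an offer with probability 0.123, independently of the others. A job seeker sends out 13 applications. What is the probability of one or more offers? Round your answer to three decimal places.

P(at least one) = 1 − P(none) = 1 − (1 − 0.123)^13
= 1 − 0.18155 = 0.81845

0.818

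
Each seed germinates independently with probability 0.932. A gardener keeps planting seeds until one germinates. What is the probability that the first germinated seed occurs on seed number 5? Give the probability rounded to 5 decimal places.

0.00002

Geometric (trials to first success), p = 0.932.
P(Y = 5) = (1−p)^4 · p = 2.1381e-05 · 0.932 = 0.0000199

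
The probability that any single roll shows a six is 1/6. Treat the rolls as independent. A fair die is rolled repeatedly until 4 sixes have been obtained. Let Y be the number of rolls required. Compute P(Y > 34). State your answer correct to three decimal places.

0.159

Needing more than 34 rolls ⇔ fewer than 4 successes in the first 34. With X ~ Binomial(34, 0.166667), P(Y > 34) = P(X ≤ 3).
  k=0: C(34,0)·0.166667^0·0.833333^34 = 0.00203
  k=1: C(34,1)·0.166667^1·0.833333^33 = 0.01381
  k=2: C(34,2)·0.166667^2·0.833333^32 = 0.04559
  k=3: C(34,3)·0.166667^3·0.833333^31 = 0.09726
P(X ≤ 3) = 0.15869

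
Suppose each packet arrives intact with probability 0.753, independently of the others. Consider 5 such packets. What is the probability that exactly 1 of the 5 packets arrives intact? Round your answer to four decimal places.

0.0140

X ~ Binomial(n=5, p=0.753).
P(X=1) = C(5,1) · p^1 · (1−p)^4
= 5 · 0.753 · 0.0037221 = 0.014014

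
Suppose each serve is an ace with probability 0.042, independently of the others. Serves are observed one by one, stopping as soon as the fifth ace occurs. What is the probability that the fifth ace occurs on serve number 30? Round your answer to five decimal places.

0.00106

Y = trial on which the fifth success occurs; negative binomial, r=5, p=0.042.
P(Y=30) = C(29,4) · p^5 · (1−p)^25
= 23751 · 1.3069e-07 · 0.34209 = 0.0010619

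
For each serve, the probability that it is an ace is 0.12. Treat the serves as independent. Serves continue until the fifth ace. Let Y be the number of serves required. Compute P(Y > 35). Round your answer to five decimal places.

Needing more than 35 serves ⇔ fewer than 5 successes in the first 35. With X ~ Binomial(35, 0.12), P(Y > 35) = P(X ≤ 4).
  k=0: C(35,0)·0.12^0·0.88^35 = 0.0113997
  k=1: C(35,1)·0.12^1·0.88^34 = 0.0544077
  k=2: C(35,2)·0.12^2·0.88^33 = 0.1261269
  k=3: C(35,3)·0.12^3·0.88^32 = 0.1891903
  k=4: C(35,4)·0.12^4·0.88^31 = 0.2063894
P(X ≤ 4) = 0.5875140

0.58751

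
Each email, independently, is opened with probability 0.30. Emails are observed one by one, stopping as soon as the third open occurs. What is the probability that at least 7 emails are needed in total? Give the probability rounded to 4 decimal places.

0.7443

Needing more than 6 emails ⇔ fewer than 3 successes in the first 6. With X ~ Binomial(6, 0.30), P(Y > 6) = P(X ≤ 2).
  k=0: C(6,0)·0.30^0·0.70^6 = 0.117649
  k=1: C(6,1)·0.30^1·0.70^5 = 0.302526
  k=2: C(6,2)·0.30^2·0.70^4 = 0.324135
P(X ≤ 2) = 0.744310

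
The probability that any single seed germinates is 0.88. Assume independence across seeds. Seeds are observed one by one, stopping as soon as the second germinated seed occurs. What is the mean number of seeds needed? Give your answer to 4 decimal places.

2.2727

Y = total seeds until the second success; negative binomial with r=2, p=0.88.
E[Y] = r / p = 2 / 0.88 = 2.272727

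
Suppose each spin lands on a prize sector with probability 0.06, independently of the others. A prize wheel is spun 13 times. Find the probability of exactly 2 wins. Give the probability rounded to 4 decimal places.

X ~ Binomial(n=13, p=0.06).
P(X=2) = C(13,2) · p^2 · (1−p)^11
= 78 · 0.0036 · 0.5063 = 0.142169

0.1422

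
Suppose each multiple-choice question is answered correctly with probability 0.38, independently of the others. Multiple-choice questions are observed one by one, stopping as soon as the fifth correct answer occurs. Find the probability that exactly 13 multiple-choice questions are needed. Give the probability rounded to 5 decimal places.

Y = trial on which the fifth success occurs; negative binomial, r=5, p=0.38.
P(Y=13) = C(12,4) · p^5 · (1−p)^8
= 495 · 0.0079235 · 0.021834 = 0.0856361

0.08564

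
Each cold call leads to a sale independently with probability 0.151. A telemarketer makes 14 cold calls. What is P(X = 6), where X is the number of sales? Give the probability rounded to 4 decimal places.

0.0096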